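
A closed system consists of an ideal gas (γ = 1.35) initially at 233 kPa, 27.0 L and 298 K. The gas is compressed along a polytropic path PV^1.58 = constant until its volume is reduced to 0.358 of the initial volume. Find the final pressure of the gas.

1180 kPa

Polytropic n=1.58: T₂ = T₁(V₁/V₂)^(n−1) = 298×(2.79)^0.58 = 541 K; P₂ = P₁(V₁/V₂)^n = 1180 kPa.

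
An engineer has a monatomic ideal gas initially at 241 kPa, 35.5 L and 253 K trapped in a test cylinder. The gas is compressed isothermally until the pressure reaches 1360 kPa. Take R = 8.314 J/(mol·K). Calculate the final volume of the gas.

6.29 L

Isothermal: T stays 253 K; PV = const ⇒ V₂ = 6.29 L, P₂ = 1360 kPa.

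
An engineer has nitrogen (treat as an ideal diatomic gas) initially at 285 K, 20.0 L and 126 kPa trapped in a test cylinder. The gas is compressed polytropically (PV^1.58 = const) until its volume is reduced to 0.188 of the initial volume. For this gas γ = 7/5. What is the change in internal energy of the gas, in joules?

10300 J

n = P₁V₁/(RT₁) = 126×20.0/(8.314×285) = 1.06 mol.
Polytropic n=1.58: T₂ = T₁(V₁/V₂)^(n−1) = 285×(5.32)^0.58 = 751 K; P₂ = P₁(V₁/V₂)^n = 1770 kPa.
For an ideal gas ΔU = nCvΔT with Cv = (5/2)R = 20.8 J/(mol·K).
ΔU = 1.06×20.8×(751−285) = 10300 J.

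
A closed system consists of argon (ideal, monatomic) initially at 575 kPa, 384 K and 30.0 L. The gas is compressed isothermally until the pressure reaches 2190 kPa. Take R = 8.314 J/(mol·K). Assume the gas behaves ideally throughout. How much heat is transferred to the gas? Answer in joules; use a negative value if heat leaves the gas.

n = P₁V₁/(RT₁) = 575×30.0/(8.314×384) = 5.40 mol.
Isothermal: T stays 384 K; PV = const ⇒ V₂ = 7.88 L, P₂ = 2190 kPa.
ΔU = 0 (ideal gas, T constant).
W = nRT ln(V₂/V₁) = 5.40×8.314×384×ln(0.263) = -23100 J.
Q = ΔU + W = -23100 J.

-23100 J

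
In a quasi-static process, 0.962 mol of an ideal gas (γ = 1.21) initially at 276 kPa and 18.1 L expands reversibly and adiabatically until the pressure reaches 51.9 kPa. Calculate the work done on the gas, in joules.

T₁ = P₁V₁/(nR) = 276×18.1/(0.962×8.314) = 625 K.
Adiabatic: T₂/T₁ = (P₂/P₁)^((γ−1)/γ) ⇒ T₂ = 625×(0.188)^0.174 = 467 K; V₂ = 72.0 L.
ΔU = nCvΔT = 0.962×39.6×(467−625) = -5990 J.
Q = 0 for an adiabatic process, so W = −ΔU = 5990 J.
Work done on the gas = −W_by = -5990 J.

-5990 J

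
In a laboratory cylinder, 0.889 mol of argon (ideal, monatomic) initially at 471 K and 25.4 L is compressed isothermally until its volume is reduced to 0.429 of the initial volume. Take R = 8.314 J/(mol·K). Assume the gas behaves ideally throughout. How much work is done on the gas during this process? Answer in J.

2950 J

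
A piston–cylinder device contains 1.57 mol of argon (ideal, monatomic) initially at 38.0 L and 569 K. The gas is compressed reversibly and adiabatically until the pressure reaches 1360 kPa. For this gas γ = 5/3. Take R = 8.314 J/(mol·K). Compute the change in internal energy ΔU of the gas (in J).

13100 J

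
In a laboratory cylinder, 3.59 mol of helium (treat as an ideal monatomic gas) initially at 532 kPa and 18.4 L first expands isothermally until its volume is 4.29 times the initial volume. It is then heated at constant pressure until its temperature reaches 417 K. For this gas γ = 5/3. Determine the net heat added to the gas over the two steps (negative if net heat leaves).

T₁ = P₁V₁/(nR) = 532×18.4/(3.59×8.314) = 328 K.
Step 1 — Isothermal: T stays 328 K; PV = const ⇒ V₂ = 78.9 L, P₂ = 124 kPa.
ΔU = 0 (ideal gas, T constant).
W = nRT ln(V₂/V₁) = 3.59×8.314×328×ln(4.29) = 14300 J.
Q = ΔU + W = 14300 J.
State after step 1: P = 124 kPa, V = 78.9 L, T = 328 K.
Step 2 — Isobaric: P stays 124 kPa; V/T = const ⇒ T₂ = 417 K, V₂ = 100 L.
W = PΔV = 124×(100−78.9) kPa·L = 2660 J.
ΔU = nCvΔT = 3.59×12.5×(417−328) = 3990 J.
Q = ΔU + W = nCpΔT = 6640 J.
Net over both steps: W = 16900 J, Q = 20900 J, ΔU = 3990 J.

20900 J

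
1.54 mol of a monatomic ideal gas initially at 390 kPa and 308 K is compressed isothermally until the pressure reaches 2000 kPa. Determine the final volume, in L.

V₁ = nRT₁/P₁ = 1.54×8.314×308/390 = 10.1 L.
Isothermal: T stays 308 K; PV = const ⇒ V₂ = 1.97 L, P₂ = 2000 kPa.

1.97 L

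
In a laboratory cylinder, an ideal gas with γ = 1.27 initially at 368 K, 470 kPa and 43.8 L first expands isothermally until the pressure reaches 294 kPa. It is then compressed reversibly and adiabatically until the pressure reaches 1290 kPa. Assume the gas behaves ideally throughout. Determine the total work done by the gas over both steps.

-18500 J

n = P₁V₁/(RT₁) = 470×43.8/(8.314×368) = 6.73 mol.
Step 1 — Isothermal: T stays 368 K; PV = const ⇒ V₂ = 70.0 L, P₂ = 294 kPa.
ΔU = 0 (ideal gas, T constant).
W = nRT ln(V₂/V₁) = 6.73×8.314×368×ln(1.60) = 9660 J.
Q = ΔU + W = 9660 J.
State after step 1: P = 294 kPa, V = 70.0 L, T = 368 K.
Step 2 — Adiabatic: T₂/T₁ = (P₂/P₁)^((γ−1)/γ) ⇒ T₂ = 368×(4.39)^0.213 = 504 K; V₂ = 21.9 L.
ΔU = nCvΔT = 6.73×30.8×(504−368) = 28200 J.
Q = 0 for an adiabatic process, so W = −ΔU = -28200 J.
Net over both steps: W = -18500 J, Q = 9660 J, ΔU = 28200 J.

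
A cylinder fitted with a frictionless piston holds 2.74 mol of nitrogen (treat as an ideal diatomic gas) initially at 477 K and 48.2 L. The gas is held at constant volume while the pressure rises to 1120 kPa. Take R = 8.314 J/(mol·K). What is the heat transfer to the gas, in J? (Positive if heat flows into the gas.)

P₁ = nRT₁/V₁ = 2.74×8.314×477/48.2 = 225 kPa.
Isochoric: V stays 48.2 L; P/T = const ⇒ T₂ = 2370 K, P₂ = 1120 kPa.
W = 0 (no volume change).
ΔU = nCvΔT = 2.74×20.8×(2370−477) = 108000 J.
Q = ΔU = 108000 J.

108000 J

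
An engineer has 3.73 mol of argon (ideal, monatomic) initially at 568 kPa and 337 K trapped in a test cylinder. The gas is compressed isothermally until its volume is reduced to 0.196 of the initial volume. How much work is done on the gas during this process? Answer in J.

17000 J

V₁ = nRT₁/P₁ = 3.73×8.314×337/568 = 18.4 L.
Isothermal: T stays 337 K; PV = const ⇒ V₂ = 3.61 L, P₂ = 2900 kPa.
W = nRT ln(V₂/V₁) = 3.73×8.314×337×ln(0.196) = -17000 J.
Work done on the gas = −W_by = 17000 J.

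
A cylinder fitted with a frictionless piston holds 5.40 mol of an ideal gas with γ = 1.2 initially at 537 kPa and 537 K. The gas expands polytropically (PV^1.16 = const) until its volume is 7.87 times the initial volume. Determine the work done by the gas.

V₁ = nRT₁/P₁ = 5.40×8.314×537/537 = 44.9 L.
Polytropic n=1.16: T₂ = T₁(V₁/V₂)^(n−1) = 537×(0.127)^0.16 = 386 K; P₂ = P₁(V₁/V₂)^n = 49.1 kPa.
W = (P₁V₁−P₂V₂)/(n−1) = (537×44.9−49.1×353)/0.16 = 42400 J.

42400 J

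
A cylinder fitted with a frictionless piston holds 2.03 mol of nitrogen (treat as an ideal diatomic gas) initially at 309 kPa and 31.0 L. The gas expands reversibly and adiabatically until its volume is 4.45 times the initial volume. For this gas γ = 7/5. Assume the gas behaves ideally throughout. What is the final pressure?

38.2 kPa

T₁ = P₁V₁/(nR) = 309×31.0/(2.03×8.314) = 568 K.
Adiabatic: TV^(γ−1) = const ⇒ T₂ = 568×(0.225)^0.400 = 312 K; PV^γ = const ⇒ P₂ = 38.2 kPa.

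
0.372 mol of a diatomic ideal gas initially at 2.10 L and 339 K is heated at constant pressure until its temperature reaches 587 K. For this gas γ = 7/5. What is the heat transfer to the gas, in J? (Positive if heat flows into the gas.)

2680 J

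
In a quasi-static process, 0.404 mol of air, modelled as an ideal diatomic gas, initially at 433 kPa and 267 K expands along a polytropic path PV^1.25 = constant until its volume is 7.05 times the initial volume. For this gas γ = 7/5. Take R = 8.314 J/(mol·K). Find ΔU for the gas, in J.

-866 J

V₁ = nRT₁/P₁ = 0.404×8.314×267/433 = 2.07 L.
Polytropic n=1.25: T₂ = T₁(V₁/V₂)^(n−1) = 267×(0.142)^0.25 = 164 K; P₂ = P₁(V₁/V₂)^n = 37.7 kPa.
For an ideal gas ΔU = nCvΔT with Cv = (5/2)R = 20.8 J/(mol·K).
ΔU = 0.404×20.8×(164−267) = -866 J.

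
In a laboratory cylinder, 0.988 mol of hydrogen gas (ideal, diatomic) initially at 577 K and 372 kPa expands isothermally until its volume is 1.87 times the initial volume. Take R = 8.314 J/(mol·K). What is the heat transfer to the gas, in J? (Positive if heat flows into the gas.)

2970 J

V₁ = nRT₁/P₁ = 0.988×8.314×577/372 = 12.7 L.
Isothermal: T stays 577 K; PV = const ⇒ V₂ = 23.8 L, P₂ = 199 kPa.
ΔU = 0 (ideal gas, T constant).
W = nRT ln(V₂/V₁) = 0.988×8.314×577×ln(1.87) = 2970 J.
Q = ΔU + W = 2970 J.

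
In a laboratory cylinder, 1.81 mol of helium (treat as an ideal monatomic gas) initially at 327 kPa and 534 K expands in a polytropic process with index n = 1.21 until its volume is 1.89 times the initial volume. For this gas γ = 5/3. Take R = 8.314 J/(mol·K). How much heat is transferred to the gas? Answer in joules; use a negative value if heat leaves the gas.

3280 J

V₁ = nRT₁/P₁ = 1.81×8.314×534/327 = 24.6 L.
Polytropic n=1.21: T₂ = T₁(V₁/V₂)^(n−1) = 534×(0.529)^0.21 = 467 K; P₂ = P₁(V₁/V₂)^n = 151 kPa.
W = (P₁V₁−P₂V₂)/(n−1) = (327×24.6−151×46.4)/0.21 = 4790 J.
ΔU = nCvΔT = 1.81×12.5×(467−534) = -1510 J.
Q = ΔU + W = 3280 J.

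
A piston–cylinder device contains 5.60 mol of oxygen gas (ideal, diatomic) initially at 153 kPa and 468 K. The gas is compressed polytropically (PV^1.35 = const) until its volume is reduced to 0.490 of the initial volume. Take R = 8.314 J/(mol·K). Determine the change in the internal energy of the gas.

V₁ = nRT₁/P₁ = 5.60×8.314×468/153 = 142 L.
Polytropic n=1.35: T₂ = T₁(V₁/V₂)^(n−1) = 468×(2.04)^0.35 = 601 K; P₂ = P₁(V₁/V₂)^n = 401 kPa.
For an ideal gas ΔU = nCvΔT with Cv = (5/2)R = 20.8 J/(mol·K).
ΔU = 5.60×20.8×(601−468) = 15400 J.

15400 J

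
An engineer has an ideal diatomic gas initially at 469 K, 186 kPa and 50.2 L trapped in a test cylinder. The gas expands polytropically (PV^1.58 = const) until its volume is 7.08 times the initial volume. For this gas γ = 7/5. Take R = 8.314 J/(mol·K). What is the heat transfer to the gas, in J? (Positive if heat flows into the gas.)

-4920 J

n = P₁V₁/(RT₁) = 186×50.2/(8.314×469) = 2.39 mol.
Polytropic n=1.58: T₂ = T₁(V₁/V₂)^(n−1) = 469×(0.141)^0.58 = 151 K; P₂ = P₁(V₁/V₂)^n = 8.44 kPa.
W = (P₁V₁−P₂V₂)/(n−1) = (186×50.2−8.44×355)/0.58 = 10900 J.
ΔU = nCvΔT = 2.39×20.8×(151−469) = -15800 J.
Q = ΔU + W = -4920 J.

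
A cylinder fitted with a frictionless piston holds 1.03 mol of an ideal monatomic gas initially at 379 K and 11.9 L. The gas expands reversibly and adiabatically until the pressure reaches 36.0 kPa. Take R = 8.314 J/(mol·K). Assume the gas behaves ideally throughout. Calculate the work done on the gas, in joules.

-2700 J

P₁ = nRT₁/V₁ = 1.03×8.314×379/11.9 = 273 kPa.
Adiabatic: T₂/T₁ = (P₂/P₁)^((γ−1)/γ) ⇒ T₂ = 379×(0.132)^0.400 = 169 K; V₂ = 40.1 L.
ΔU = nCvΔT = 1.03×12.5×(169−379) = -2700 J.
Q = 0 for an adiabatic process, so W = −ΔU = 2700 J.
Work done on the gas = −W_by = -2700 J.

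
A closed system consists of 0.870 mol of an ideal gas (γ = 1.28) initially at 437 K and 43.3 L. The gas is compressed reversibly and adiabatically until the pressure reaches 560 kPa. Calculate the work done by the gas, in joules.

-6340 J

P₁ = nRT₁/V₁ = 0.870×8.314×437/43.3 = 73.0 kPa.
Adiabatic: T₂/T₁ = (P₂/P₁)^((γ−1)/γ) ⇒ T₂ = 437×(7.67)^0.219 = 682 K; V₂ = 8.81 L.
ΔU = nCvΔT = 0.870×29.7×(682−437) = 6340 J.
Q = 0 for an adiabatic process, so W = −ΔU = -6340 J.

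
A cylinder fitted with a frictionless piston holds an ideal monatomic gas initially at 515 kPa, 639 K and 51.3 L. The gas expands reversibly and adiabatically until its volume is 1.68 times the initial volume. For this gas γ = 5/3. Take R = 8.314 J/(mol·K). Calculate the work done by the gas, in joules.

n = P₁V₁/(RT₁) = 515×51.3/(8.314×639) = 4.97 mol.
Adiabatic: TV^(γ−1) = const ⇒ T₂ = 639×(0.595)^0.667 = 452 K; PV^γ = const ⇒ P₂ = 217 kPa.
ΔU = nCvΔT = 4.97×12.5×(452−639) = -11600 J.
Q = 0 for an adiabatic process, so W = −ΔU = 11600 J.

11600 J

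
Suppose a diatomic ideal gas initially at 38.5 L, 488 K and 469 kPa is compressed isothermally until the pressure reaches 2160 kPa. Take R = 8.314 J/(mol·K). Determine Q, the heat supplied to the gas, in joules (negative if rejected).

n = P₁V₁/(RT₁) = 469×38.5/(8.314×488) = 4.45 mol.
Isothermal: T stays 488 K; PV = const ⇒ V₂ = 8.36 L, P₂ = 2160 kPa.
ΔU = 0 (ideal gas, T constant).
W = nRT ln(V₂/V₁) = 4.45×8.314×488×ln(0.217) = -27600 J.
Q = ΔU + W = -27600 J.

-27600 J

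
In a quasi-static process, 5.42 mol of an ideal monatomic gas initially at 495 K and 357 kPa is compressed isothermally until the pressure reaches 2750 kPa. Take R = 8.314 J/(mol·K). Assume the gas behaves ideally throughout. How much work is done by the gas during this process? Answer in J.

-45500 J

V₁ = nRT₁/P₁ = 5.42×8.314×495/357 = 62.5 L.
Isothermal: T stays 495 K; PV = const ⇒ V₂ = 8.11 L, P₂ = 2750 kPa.
W = nRT ln(V₂/V₁) = 5.42×8.314×495×ln(0.130) = -45500 J.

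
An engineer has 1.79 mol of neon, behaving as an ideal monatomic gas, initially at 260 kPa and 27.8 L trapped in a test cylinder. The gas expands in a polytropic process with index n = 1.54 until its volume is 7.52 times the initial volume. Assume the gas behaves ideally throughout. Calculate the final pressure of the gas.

T₁ = P₁V₁/(nR) = 260×27.8/(1.79×8.314) = 486 K.
Polytropic n=1.54: T₂ = T₁(V₁/V₂)^(n−1) = 486×(0.133)^0.54 = 163 K; P₂ = P₁(V₁/V₂)^n = 11.6 kPa.

11.6 kPa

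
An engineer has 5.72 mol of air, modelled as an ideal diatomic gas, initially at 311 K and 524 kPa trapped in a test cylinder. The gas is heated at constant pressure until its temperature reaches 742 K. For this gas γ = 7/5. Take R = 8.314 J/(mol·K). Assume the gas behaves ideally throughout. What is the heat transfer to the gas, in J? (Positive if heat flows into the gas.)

71700 J

V₁ = nRT₁/P₁ = 5.72×8.314×311/524 = 28.2 L.
Isobaric: P stays 524 kPa; V/T = const ⇒ T₂ = 742 K, V₂ = 67.3 L.
W = PΔV = 524×(67.3−28.2) kPa·L = 20500 J.
ΔU = nCvΔT = 5.72×20.8×(742−311) = 51200 J.
Q = ΔU + W = nCpΔT = 71700 J.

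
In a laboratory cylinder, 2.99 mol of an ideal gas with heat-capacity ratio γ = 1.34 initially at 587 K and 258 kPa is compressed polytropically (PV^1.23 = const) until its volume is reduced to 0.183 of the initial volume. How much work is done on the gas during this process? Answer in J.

30300 J

V₁ = nRT₁/P₁ = 2.99×8.314×587/258 = 56.6 L.
Polytropic n=1.23: T₂ = T₁(V₁/V₂)^(n−1) = 587×(5.46)^0.23 = 868 K; P₂ = P₁(V₁/V₂)^n = 2080 kPa.
W = (P₁V₁−P₂V₂)/(n−1) = (258×56.6−2080×10.4)/0.23 = -30300 J.
Work done on the gas = −W_by = 30300 J.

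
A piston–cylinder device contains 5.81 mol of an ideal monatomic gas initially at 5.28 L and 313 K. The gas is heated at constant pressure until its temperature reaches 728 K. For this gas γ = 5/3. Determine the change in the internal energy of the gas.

30100 J

P₁ = nRT₁/V₁ = 5.81×8.314×313/5.28 = 2860 kPa.
Isobaric: P stays 2860 kPa; V/T = const ⇒ T₂ = 728 K, V₂ = 12.3 L.
For an ideal gas ΔU = nCvΔT with Cv = (3/2)R = 12.5 J/(mol·K).
ΔU = 5.81×12.5×(728−313) = 30100 J.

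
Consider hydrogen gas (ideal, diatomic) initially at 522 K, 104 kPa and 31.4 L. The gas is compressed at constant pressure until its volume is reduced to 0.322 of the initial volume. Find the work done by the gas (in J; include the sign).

-2210 J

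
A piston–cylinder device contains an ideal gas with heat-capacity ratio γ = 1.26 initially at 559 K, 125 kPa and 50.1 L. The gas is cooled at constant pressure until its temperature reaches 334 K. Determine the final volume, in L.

29.9 L

Isobaric: P stays 125 kPa; V/T = const ⇒ T₂ = 334 K, V₂ = 29.9 L.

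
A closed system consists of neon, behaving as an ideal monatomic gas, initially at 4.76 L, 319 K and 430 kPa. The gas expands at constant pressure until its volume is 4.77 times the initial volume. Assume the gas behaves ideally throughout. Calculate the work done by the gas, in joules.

7720 J

n = P₁V₁/(RT₁) = 430×4.76/(8.314×319) = 0.772 mol.
Isobaric: P stays 430 kPa; V/T = const ⇒ T₂ = 1520 K, V₂ = 22.7 L.
W = PΔV = 430×(22.7−4.76) kPa·L = 7720 J.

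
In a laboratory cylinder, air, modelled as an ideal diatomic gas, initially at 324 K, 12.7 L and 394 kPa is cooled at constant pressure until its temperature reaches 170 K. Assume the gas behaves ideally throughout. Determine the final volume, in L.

6.66 L

Isobaric: P stays 394 kPa; V/T = const ⇒ T₂ = 170 K, V₂ = 6.66 L.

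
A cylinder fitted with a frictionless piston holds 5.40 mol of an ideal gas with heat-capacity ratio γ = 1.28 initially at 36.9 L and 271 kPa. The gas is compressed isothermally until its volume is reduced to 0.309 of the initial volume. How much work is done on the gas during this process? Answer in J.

11700 J

T₁ = P₁V₁/(nR) = 271×36.9/(5.40×8.314) = 223 K.
Isothermal: T stays 223 K; PV = const ⇒ V₂ = 11.4 L, P₂ = 877 kPa.
W = nRT ln(V₂/V₁) = 5.40×8.314×223×ln(0.309) = -11700 J.
Work done on the gas = −W_by = 11700 J.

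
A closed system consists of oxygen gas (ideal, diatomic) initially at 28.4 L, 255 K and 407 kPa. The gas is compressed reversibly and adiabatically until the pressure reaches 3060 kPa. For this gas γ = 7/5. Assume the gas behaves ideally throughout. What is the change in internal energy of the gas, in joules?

22500 J

n = P₁V₁/(RT₁) = 407×28.4/(8.314×255) = 5.45 mol.
Adiabatic: T₂/T₁ = (P₂/P₁)^((γ−1)/γ) ⇒ T₂ = 255×(7.52)^0.286 = 454 K; V₂ = 6.72 L.
For an ideal gas ΔU = nCvΔT with Cv = (5/2)R = 20.8 J/(mol·K).
ΔU = 5.45×20.8×(454−255) = 22500 J.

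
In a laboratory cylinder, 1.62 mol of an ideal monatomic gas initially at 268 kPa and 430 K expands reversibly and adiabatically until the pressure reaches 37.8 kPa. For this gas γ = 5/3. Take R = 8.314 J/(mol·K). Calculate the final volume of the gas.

V₁ = nRT₁/P₁ = 1.62×8.314×430/268 = 21.6 L.
Adiabatic: T₂/T₁ = (P₂/P₁)^((γ−1)/γ) ⇒ T₂ = 430×(0.141)^0.400 = 196 K; V₂ = 70.0 L.

70.0 L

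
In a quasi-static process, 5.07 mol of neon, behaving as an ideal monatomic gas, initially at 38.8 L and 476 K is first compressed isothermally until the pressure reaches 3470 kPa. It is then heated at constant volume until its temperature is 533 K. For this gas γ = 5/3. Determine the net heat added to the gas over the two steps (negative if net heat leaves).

P₁ = nRT₁/V₁ = 5.07×8.314×476/38.8 = 517 kPa.
Step 1 — Isothermal: T stays 476 K; PV = const ⇒ V₂ = 5.78 L, P₂ = 3470 kPa.
ΔU = 0 (ideal gas, T constant).
W = nRT ln(V₂/V₁) = 5.07×8.314×476×ln(0.149) = -38200 J.
Q = ΔU + W = -38200 J.
State after step 1: P = 3470 kPa, V = 5.78 L, T = 476 K.
Step 2 — Isochoric: V stays 5.78 L; P/T = const ⇒ T₂ = 533 K, P₂ = 3890 kPa.
W = 0 (no volume change).
ΔU = nCvΔT = 5.07×12.5×(533−476) = 3600 J.
Q = ΔU = 3600 J.
Net over both steps: W = -38200 J, Q = -34600 J, ΔU = 3600 J.

-34600 J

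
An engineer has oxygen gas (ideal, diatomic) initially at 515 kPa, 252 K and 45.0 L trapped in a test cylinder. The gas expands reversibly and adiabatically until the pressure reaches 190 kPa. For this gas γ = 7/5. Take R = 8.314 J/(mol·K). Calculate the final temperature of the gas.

Adiabatic: T₂/T₁ = (P₂/P₁)^((γ−1)/γ) ⇒ T₂ = 252×(0.369)^0.286 = 190 K; V₂ = 91.7 L.

190 K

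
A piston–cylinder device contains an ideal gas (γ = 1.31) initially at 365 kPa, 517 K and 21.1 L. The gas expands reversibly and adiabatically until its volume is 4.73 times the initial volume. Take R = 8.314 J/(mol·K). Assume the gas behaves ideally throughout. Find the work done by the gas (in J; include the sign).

n = P₁V₁/(RT₁) = 365×21.1/(8.314×517) = 1.79 mol.
Adiabatic: TV^(γ−1) = const ⇒ T₂ = 517×(0.211)^0.310 = 319 K; PV^γ = const ⇒ P₂ = 47.7 kPa.
ΔU = nCvΔT = 1.79×26.8×(319−517) = -9500 J.
Q = 0 for an adiabatic process, so W = −ΔU = 9500 J.

9500 J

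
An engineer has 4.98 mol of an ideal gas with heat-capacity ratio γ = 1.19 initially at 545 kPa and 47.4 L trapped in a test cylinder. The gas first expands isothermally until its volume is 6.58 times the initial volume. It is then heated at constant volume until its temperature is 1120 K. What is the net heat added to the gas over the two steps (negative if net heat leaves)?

157000 J

T₁ = P₁V₁/(nR) = 545×47.4/(4.98×8.314) = 624 K.
Step 1 — Isothermal: T stays 624 K; PV = const ⇒ V₂ = 312 L, P₂ = 82.8 kPa.
ΔU = 0 (ideal gas, T constant).
W = nRT ln(V₂/V₁) = 4.98×8.314×624×ln(6.58) = 48700 J.
Q = ΔU + W = 48700 J.
State after step 1: P = 82.8 kPa, V = 312 L, T = 624 K.
Step 2 — Isochoric: V stays 312 L; P/T = const ⇒ T₂ = 1120 K, P₂ = 149 kPa.
W = 0 (no volume change).
ΔU = nCvΔT = 4.98×43.8×(1120−624) = 108000 J.
Q = ΔU = 108000 J.
Net over both steps: W = 48700 J, Q = 157000 J, ΔU = 108000 J.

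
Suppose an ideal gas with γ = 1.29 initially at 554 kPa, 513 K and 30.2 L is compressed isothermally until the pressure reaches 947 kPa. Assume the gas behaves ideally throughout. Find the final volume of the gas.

17.7 L

Isothermal: T stays 513 K; PV = const ⇒ V₂ = 17.7 L, P₂ = 947 kPa.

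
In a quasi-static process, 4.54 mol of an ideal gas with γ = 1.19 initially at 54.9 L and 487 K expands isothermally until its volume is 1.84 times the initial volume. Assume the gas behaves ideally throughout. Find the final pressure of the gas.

182 kPa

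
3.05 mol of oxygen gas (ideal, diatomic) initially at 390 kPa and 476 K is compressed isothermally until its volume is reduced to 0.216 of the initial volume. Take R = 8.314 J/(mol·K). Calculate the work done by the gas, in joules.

-18500 J

V₁ = nRT₁/P₁ = 3.05×8.314×476/390 = 30.9 L.
Isothermal: T stays 476 K; PV = const ⇒ V₂ = 6.69 L, P₂ = 1810 kPa.
W = nRT ln(V₂/V₁) = 3.05×8.314×476×ln(0.216) = -18500 J.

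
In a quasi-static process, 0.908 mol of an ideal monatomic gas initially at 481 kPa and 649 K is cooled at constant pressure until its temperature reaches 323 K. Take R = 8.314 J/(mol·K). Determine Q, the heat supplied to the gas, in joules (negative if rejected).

-6150 J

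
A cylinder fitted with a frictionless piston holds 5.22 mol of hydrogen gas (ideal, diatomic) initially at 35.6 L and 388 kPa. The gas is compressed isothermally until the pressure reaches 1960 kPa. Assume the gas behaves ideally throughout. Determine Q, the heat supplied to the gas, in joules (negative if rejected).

-22400 J

T₁ = P₁V₁/(nR) = 388×35.6/(5.22×8.314) = 318 K.
Isothermal: T stays 318 K; PV = const ⇒ V₂ = 7.05 L, P₂ = 1960 kPa.
ΔU = 0 (ideal gas, T constant).
W = nRT ln(V₂/V₁) = 5.22×8.314×318×ln(0.198) = -22400 J.
Q = ΔU + W = -22400 J.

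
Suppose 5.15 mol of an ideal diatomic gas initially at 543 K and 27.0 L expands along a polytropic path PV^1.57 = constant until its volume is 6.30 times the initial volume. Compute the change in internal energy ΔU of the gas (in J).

P₁ = nRT₁/V₁ = 5.15×8.314×543/27.0 = 861 kPa.
Polytropic n=1.57: T₂ = T₁(V₁/V₂)^(n−1) = 543×(0.159)^0.57 = 190 K; P₂ = P₁(V₁/V₂)^n = 47.9 kPa.
For an ideal gas ΔU = nCvΔT with Cv = (5/2)R = 20.8 J/(mol·K).
ΔU = 5.15×20.8×(190−543) = -37800 J.

-37800 J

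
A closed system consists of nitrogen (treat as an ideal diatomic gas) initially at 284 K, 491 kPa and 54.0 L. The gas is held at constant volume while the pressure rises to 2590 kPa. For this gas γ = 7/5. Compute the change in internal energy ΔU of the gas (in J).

n = P₁V₁/(RT₁) = 491×54.0/(8.314×284) = 11.2 mol.
Isochoric: V stays 54.0 L; P/T = const ⇒ T₂ = 1500 K, P₂ = 2590 kPa.
For an ideal gas ΔU = nCvΔT with Cv = (5/2)R = 20.8 J/(mol·K).
ΔU = 11.2×20.8×(1500−284) = 283000 J.

283000 J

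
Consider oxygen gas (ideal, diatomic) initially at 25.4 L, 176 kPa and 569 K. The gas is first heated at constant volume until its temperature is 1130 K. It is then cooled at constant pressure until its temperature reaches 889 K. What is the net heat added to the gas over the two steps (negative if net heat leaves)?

4390 J

n = P₁V₁/(RT₁) = 176×25.4/(8.314×569) = 0.945 mol.
Step 1 — Isochoric: V stays 25.4 L; P/T = const ⇒ T₂ = 1130 K, P₂ = 350 kPa.
W = 0 (no volume change).
ΔU = nCvΔT = 0.945×20.8×(1130−569) = 11000 J.
Q = ΔU = 11000 J.
State after step 1: P = 350 kPa, V = 25.4 L, T = 1130 K.
Step 2 — Isobaric: P stays 350 kPa; V/T = const ⇒ T₂ = 889 K, V₂ = 20.0 L.
W = PΔV = 350×(20.0−25.4) kPa·L = -1890 J.
ΔU = nCvΔT = 0.945×20.8×(889−1130) = -4730 J.
Q = ΔU + W = nCpΔT = -6630 J.
Net over both steps: W = -1890 J, Q = 4390 J, ΔU = 6290 J.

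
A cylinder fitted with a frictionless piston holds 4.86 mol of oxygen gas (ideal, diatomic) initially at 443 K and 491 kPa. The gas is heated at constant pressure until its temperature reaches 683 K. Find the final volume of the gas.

56.2 L

V₁ = nRT₁/P₁ = 4.86×8.314×443/491 = 36.5 L.
Isobaric: P stays 491 kPa; V/T = const ⇒ T₂ = 683 K, V₂ = 56.2 L.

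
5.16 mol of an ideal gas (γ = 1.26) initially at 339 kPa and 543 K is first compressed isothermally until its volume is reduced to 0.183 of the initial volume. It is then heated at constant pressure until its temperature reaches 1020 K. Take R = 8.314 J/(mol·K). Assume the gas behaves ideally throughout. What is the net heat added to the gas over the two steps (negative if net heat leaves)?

V₁ = nRT₁/P₁ = 5.16×8.314×543/339 = 68.7 L.
Step 1 — Isothermal: T stays 543 K; PV = const ⇒ V₂ = 12.6 L, P₂ = 1850 kPa.
ΔU = 0 (ideal gas, T constant).
W = nRT ln(V₂/V₁) = 5.16×8.314×543×ln(0.183) = -39600 J.
Q = ΔU + W = -39600 J.
State after step 1: P = 1850 kPa, V = 12.6 L, T = 543 K.
Step 2 — Isobaric: P stays 1850 kPa; V/T = const ⇒ T₂ = 1020 K, V₂ = 23.6 L.
W = PΔV = 1850×(23.6−12.6) kPa·L = 20500 J.
ΔU = nCvΔT = 5.16×32.0×(1020−543) = 78700 J.
Q = ΔU + W = nCpΔT = 99200 J.
Net over both steps: W = -19100 J, Q = 59600 J, ΔU = 78700 J.

59600 J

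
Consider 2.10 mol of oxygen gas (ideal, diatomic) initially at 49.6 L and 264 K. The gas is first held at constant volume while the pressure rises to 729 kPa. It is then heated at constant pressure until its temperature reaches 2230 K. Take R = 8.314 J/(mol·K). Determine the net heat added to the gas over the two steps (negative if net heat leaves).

88600 J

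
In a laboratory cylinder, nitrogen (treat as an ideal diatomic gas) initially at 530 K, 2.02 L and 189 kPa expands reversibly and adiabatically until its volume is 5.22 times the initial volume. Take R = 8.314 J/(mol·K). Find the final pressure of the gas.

18.7 kPa

Adiabatic: TV^(γ−1) = const ⇒ T₂ = 530×(0.192)^0.400 = 274 K; PV^γ = const ⇒ P₂ = 18.7 kPa.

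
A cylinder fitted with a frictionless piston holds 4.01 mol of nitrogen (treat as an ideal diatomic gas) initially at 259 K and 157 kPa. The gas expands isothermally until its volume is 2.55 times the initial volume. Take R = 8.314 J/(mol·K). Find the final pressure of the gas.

V₁ = nRT₁/P₁ = 4.01×8.314×259/157 = 55.0 L.
Isothermal: T stays 259 K; PV = const ⇒ V₂ = 140 L, P₂ = 61.6 kPa.

61.6 kPa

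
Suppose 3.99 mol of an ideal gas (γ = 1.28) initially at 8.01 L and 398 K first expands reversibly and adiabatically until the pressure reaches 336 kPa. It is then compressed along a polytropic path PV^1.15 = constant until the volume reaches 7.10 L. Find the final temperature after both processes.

P₁ = nRT₁/V₁ = 3.99×8.314×398/8.01 = 1650 kPa.
Step 1 — Adiabatic: T₂/T₁ = (P₂/P₁)^((γ−1)/γ) ⇒ T₂ = 398×(0.204)^0.219 = 281 K; V₂ = 27.7 L.
ΔU = nCvΔT = 3.99×29.7×(281−398) = -13900 J.
Q = 0 for an adiabatic process, so W = −ΔU = 13900 J.
State after step 1: P = 336 kPa, V = 27.7 L, T = 281 K.
Step 2 — Polytropic n=1.15: T₂ = T₁(V₁/V₂)^(n−1) = 281×(3.91)^0.15 = 345 K; P₂ = P₁(V₁/V₂)^n = 1610 kPa.
W = (P₁V₁−P₂V₂)/(n−1) = (336×27.7−1610×7.10)/0.15 = -14100 J.
ΔU = nCvΔT = 3.99×29.7×(345−281) = 7550 J.
Q = ΔU + W = -6550 J.
Net over both steps: W = -246 J, Q = -6550 J, ΔU = -6300 J.

345 K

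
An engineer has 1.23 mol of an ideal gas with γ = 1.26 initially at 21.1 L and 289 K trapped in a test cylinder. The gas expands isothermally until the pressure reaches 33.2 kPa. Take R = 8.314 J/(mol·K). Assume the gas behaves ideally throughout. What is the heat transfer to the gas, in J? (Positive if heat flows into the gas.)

4250 J

P₁ = nRT₁/V₁ = 1.23×8.314×289/21.1 = 140 kPa.
Isothermal: T stays 289 K; PV = const ⇒ V₂ = 89.0 L, P₂ = 33.2 kPa.
ΔU = 0 (ideal gas, T constant).
W = nRT ln(V₂/V₁) = 1.23×8.314×289×ln(4.22) = 4250 J.
Q = ΔU + W = 4250 J.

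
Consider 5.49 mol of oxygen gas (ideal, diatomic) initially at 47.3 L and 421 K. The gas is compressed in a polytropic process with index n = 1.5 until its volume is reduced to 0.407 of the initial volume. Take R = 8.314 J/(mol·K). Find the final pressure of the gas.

1560 kPa

P₁ = nRT₁/V₁ = 5.49×8.314×421/47.3 = 406 kPa.
Polytropic n=1.5: T₂ = T₁(V₁/V₂)^(n−1) = 421×(2.46)^0.50 = 660 K; P₂ = P₁(V₁/V₂)^n = 1560 kPa.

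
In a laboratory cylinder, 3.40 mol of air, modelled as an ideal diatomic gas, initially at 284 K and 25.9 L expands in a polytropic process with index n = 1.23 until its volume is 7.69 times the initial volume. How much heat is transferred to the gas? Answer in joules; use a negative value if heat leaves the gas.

5560 J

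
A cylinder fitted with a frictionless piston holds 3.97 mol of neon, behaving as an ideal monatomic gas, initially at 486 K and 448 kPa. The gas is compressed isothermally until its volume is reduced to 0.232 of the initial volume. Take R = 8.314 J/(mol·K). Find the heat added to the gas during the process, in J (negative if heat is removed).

-23400 J

V₁ = nRT₁/P₁ = 3.97×8.314×486/448 = 35.8 L.
Isothermal: T stays 486 K; PV = const ⇒ V₂ = 8.31 L, P₂ = 1930 kPa.
ΔU = 0 (ideal gas, T constant).
W = nRT ln(V₂/V₁) = 3.97×8.314×486×ln(0.232) = -23400 J.
Q = ΔU + W = -23400 J.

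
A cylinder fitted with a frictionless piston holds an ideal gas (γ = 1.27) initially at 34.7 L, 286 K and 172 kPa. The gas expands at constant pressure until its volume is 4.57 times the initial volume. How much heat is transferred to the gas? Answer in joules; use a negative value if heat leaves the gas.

n = P₁V₁/(RT₁) = 172×34.7/(8.314×286) = 2.51 mol.
Isobaric: P stays 172 kPa; V/T = const ⇒ T₂ = 1310 K, V₂ = 159 L.
W = PΔV = 172×(159−34.7) kPa·L = 21300 J.
ΔU = nCvΔT = 2.51×30.8×(1310−286) = 78900 J.
Q = ΔU + W = nCpΔT = 100000 J.

100000 J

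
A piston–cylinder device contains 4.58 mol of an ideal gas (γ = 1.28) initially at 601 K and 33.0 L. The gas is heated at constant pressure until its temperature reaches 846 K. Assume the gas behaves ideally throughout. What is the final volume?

46.5 L

P₁ = nRT₁/V₁ = 4.58×8.314×601/33.0 = 693 kPa.
Isobaric: P stays 693 kPa; V/T = const ⇒ T₂ = 846 K, V₂ = 46.5 L.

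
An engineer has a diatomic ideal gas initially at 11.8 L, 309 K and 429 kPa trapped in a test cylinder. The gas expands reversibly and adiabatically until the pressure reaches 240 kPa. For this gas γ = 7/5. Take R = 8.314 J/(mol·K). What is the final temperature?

262 K

Adiabatic: T₂/T₁ = (P₂/P₁)^((γ−1)/γ) ⇒ T₂ = 309×(0.559)^0.286 = 262 K; V₂ = 17.9 L.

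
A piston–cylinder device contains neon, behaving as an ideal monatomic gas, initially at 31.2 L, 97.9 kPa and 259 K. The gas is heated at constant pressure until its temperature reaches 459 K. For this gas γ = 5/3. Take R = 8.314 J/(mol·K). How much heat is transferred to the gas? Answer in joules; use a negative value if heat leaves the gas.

5900 J

n = P₁V₁/(RT₁) = 97.9×31.2/(8.314×259) = 1.42 mol.
Isobaric: P stays 97.9 kPa; V/T = const ⇒ T₂ = 459 K, V₂ = 55.3 L.
W = PΔV = 97.9×(55.3−31.2) kPa·L = 2360 J.
ΔU = nCvΔT = 1.42×12.5×(459−259) = 3540 J.
Q = ΔU + W = nCpΔT = 5900 J.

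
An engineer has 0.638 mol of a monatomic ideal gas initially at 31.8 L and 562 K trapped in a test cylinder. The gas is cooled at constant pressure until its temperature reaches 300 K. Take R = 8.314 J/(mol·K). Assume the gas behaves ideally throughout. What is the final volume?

P₁ = nRT₁/V₁ = 0.638×8.314×562/31.8 = 93.7 kPa.
Isobaric: P stays 93.7 kPa; V/T = const ⇒ T₂ = 300 K, V₂ = 17.0 L.

17.0 L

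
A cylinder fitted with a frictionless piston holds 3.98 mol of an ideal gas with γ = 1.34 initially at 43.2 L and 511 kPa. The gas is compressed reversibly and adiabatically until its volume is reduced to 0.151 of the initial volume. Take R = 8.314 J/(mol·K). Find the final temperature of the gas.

1270 K

T₁ = P₁V₁/(nR) = 511×43.2/(3.98×8.314) = 667 K.
Adiabatic: TV^(γ−1) = const ⇒ T₂ = 667×(6.62)^0.340 = 1270 K; PV^γ = const ⇒ P₂ = 6440 kPa.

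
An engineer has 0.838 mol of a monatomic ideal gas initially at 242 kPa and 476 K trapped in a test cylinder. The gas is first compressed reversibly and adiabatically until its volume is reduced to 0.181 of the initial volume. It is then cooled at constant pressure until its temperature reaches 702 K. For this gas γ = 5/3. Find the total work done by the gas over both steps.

V₁ = nRT₁/P₁ = 0.838×8.314×476/242 = 13.7 L.
Step 1 — Adiabatic: TV^(γ−1) = const ⇒ T₂ = 476×(5.52)^0.667 = 1490 K; PV^γ = const ⇒ P₂ = 4180 kPa.
ΔU = nCvΔT = 0.838×12.5×(1490−476) = 10600 J.
Q = 0 for an adiabatic process, so W = −ΔU = -10600 J.
State after step 1: P = 4180 kPa, V = 2.48 L, T = 1490 K.
Step 2 — Isobaric: P stays 4180 kPa; V/T = const ⇒ T₂ = 702 K, V₂ = 1.17 L.
W = PΔV = 4180×(1.17−2.48) kPa·L = -5470 J.
ΔU = nCvΔT = 0.838×12.5×(702−1490) = -8210 J.
Q = ΔU + W = nCpΔT = -13700 J.
Net over both steps: W = -16000 J, Q = -13700 J, ΔU = 2360 J.

-16000 J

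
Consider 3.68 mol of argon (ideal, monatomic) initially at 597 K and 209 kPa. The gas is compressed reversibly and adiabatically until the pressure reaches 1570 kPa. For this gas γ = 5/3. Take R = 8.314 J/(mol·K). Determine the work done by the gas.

-34000 J

V₁ = nRT₁/P₁ = 3.68×8.314×597/209 = 87.4 L.
Adiabatic: T₂/T₁ = (P₂/P₁)^((γ−1)/γ) ⇒ T₂ = 597×(7.51)^0.400 = 1340 K; V₂ = 26.1 L.
ΔU = nCvΔT = 3.68×12.5×(1340−597) = 34000 J.
Q = 0 for an adiabatic process, so W = −ΔU = -34000 J.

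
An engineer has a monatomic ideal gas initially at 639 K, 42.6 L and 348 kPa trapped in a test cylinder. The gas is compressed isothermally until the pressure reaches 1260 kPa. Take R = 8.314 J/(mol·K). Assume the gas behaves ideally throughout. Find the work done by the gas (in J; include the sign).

-19100 J

n = P₁V₁/(RT₁) = 348×42.6/(8.314×639) = 2.79 mol.
Isothermal: T stays 639 K; PV = const ⇒ V₂ = 11.8 L, P₂ = 1260 kPa.
W = nRT ln(V₂/V₁) = 2.79×8.314×639×ln(0.276) = -19100 J.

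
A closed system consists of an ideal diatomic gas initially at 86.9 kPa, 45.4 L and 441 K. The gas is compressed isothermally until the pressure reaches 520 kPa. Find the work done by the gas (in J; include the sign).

n = P₁V₁/(RT₁) = 86.9×45.4/(8.314×441) = 1.08 mol.
Isothermal: T stays 441 K; PV = const ⇒ V₂ = 7.59 L, P₂ = 520 kPa.
W = nRT ln(V₂/V₁) = 1.08×8.314×441×ln(0.167) = -7060 J.

-7060 J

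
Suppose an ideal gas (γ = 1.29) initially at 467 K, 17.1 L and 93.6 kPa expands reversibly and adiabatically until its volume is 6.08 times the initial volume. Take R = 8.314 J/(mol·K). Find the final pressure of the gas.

9.12 kPa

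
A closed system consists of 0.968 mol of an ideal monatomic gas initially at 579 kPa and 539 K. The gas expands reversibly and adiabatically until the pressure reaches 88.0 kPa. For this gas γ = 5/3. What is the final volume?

V₁ = nRT₁/P₁ = 0.968×8.314×539/579 = 7.49 L.
Adiabatic: T₂/T₁ = (P₂/P₁)^((γ−1)/γ) ⇒ T₂ = 539×(0.152)^0.400 = 254 K; V₂ = 23.2 L.

23.2 L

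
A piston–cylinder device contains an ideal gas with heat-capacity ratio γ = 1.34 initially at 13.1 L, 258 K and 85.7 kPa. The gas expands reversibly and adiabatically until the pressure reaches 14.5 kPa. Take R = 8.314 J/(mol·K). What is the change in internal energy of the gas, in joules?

-1200 J

n = P₁V₁/(RT₁) = 85.7×13.1/(8.314×258) = 0.523 mol.
Adiabatic: T₂/T₁ = (P₂/P₁)^((γ−1)/γ) ⇒ T₂ = 258×(0.169)^0.254 = 164 K; V₂ = 49.3 L.
For an ideal gas ΔU = nCvΔT with Cv = R/(γ−1) = 24.5 J/(mol·K).
ΔU = 0.523×24.5×(164−258) = -1200 J.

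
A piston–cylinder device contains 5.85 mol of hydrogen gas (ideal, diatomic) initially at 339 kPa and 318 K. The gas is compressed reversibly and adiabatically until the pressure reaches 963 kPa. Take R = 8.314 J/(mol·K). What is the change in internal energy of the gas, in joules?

13400 J

V₁ = nRT₁/P₁ = 5.85×8.314×318/339 = 45.6 L.
Adiabatic: T₂/T₁ = (P₂/P₁)^((γ−1)/γ) ⇒ T₂ = 318×(2.84)^0.286 = 429 K; V₂ = 21.6 L.
For an ideal gas ΔU = nCvΔT with Cv = (5/2)R = 20.8 J/(mol·K).
ΔU = 5.85×20.8×(429−318) = 13400 J.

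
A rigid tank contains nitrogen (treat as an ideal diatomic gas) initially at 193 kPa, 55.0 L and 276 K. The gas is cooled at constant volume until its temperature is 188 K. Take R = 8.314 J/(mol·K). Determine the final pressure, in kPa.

131 kPa

Isochoric: V stays 55.0 L; P/T = const ⇒ T₂ = 188 K, P₂ = 131 kPa.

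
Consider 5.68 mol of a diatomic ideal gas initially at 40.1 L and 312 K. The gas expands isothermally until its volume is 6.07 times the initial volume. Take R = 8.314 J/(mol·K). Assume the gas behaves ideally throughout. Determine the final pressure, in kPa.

P₁ = nRT₁/V₁ = 5.68×8.314×312/40.1 = 367 kPa.
Isothermal: T stays 312 K; PV = const ⇒ V₂ = 243 L, P₂ = 60.5 kPa.

60.5 kPa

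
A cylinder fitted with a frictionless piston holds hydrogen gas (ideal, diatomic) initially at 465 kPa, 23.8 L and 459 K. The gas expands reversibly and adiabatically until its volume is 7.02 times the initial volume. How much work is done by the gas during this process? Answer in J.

15000 J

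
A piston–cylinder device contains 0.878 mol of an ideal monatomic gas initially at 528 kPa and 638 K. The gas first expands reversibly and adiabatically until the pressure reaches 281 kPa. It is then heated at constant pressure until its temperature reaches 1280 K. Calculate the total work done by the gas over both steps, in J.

7280 J

V₁ = nRT₁/P₁ = 0.878×8.314×638/528 = 8.82 L.
Step 1 — Adiabatic: T₂/T₁ = (P₂/P₁)^((γ−1)/γ) ⇒ T₂ = 638×(0.532)^0.400 = 496 K; V₂ = 12.9 L.
ΔU = nCvΔT = 0.878×12.5×(496−638) = -1560 J.
Q = 0 for an adiabatic process, so W = −ΔU = 1560 J.
State after step 1: P = 281 kPa, V = 12.9 L, T = 496 K.
Step 2 — Isobaric: P stays 281 kPa; V/T = const ⇒ T₂ = 1280 K, V₂ = 33.3 L.
W = PΔV = 281×(33.3−12.9) kPa·L = 5720 J.
ΔU = nCvΔT = 0.878×12.5×(1280−496) = 8590 J.
Q = ΔU + W = nCpΔT = 14300 J.
Net over both steps: W = 7280 J, Q = 14300 J, ΔU = 7030 J.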